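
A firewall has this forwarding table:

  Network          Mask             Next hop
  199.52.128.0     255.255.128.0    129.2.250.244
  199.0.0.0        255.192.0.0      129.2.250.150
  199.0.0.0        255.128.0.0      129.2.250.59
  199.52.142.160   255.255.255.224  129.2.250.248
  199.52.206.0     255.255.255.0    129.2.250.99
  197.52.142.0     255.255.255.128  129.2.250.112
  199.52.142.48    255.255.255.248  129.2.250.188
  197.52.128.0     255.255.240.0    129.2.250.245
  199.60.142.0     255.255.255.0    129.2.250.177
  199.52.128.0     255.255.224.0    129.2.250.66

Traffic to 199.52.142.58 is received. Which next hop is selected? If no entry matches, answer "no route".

129.2.250.66

Routes whose prefix contains 199.52.142.58:
  199.0.0.0/9 (199.0.0.0 - 199.127.255.255) -> 129.2.250.59
  199.0.0.0/10 (199.0.0.0 - 199.63.255.255) -> 129.2.250.150
  199.52.128.0/17 (199.52.128.0 - 199.52.255.255) -> 129.2.250.244
  199.52.128.0/19 (199.52.128.0 - 199.52.159.255) -> 129.2.250.66
More-specific entries that do NOT match:
  199.52.142.48/29 (199.52.142.48 - 199.52.142.55) does not contain 199.52.142.58
  199.52.142.160/27 (199.52.142.160 - 199.52.142.191) does not contain 199.52.142.58
  197.52.142.0/25 (197.52.142.0 - 197.52.142.127) does not contain 199.52.142.58
  199.52.206.0/24 (199.52.206.0 - 199.52.206.255) does not contain 199.52.142.58
  199.60.142.0/24 (199.60.142.0 - 199.60.142.255) does not contain 199.52.142.58
  197.52.128.0/20 (197.52.128.0 - 197.52.143.255) does not contain 199.52.142.58
Longest matching prefix is /19 -> next hop 129.2.250.66.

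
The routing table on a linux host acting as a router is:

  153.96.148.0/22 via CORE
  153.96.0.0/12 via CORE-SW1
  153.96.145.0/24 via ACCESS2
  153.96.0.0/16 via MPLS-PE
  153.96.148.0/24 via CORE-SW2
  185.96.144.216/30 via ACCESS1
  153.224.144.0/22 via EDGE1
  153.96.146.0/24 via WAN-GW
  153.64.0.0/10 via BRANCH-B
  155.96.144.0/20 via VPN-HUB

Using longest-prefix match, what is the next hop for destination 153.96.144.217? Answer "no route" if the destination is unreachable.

MPLS-PE

Routes whose prefix contains 153.96.144.217:
  153.64.0.0/10 (153.64.0.0 - 153.127.255.255) -> BRANCH-B
  153.96.0.0/12 (153.96.0.0 - 153.111.255.255) -> CORE-SW1
  153.96.0.0/16 (153.96.0.0 - 153.96.255.255) -> MPLS-PE
More-specific entries that do NOT match:
  185.96.144.216/30 (185.96.144.216 - 185.96.144.219) does not contain 153.96.144.217
  153.96.145.0/24 (153.96.145.0 - 153.96.145.255) does not contain 153.96.144.217
  153.96.148.0/24 (153.96.148.0 - 153.96.148.255) does not contain 153.96.144.217
  153.96.146.0/24 (153.96.146.0 - 153.96.146.255) does not contain 153.96.144.217
  153.96.148.0/22 (153.96.148.0 - 153.96.151.255) does not contain 153.96.144.217
  153.224.144.0/22 (153.224.144.0 - 153.224.147.255) does not contain 153.96.144.217
  155.96.144.0/20 (155.96.144.0 - 155.96.159.255) does not contain 153.96.144.217
Longest matching prefix is /16 -> next hop MPLS-PE.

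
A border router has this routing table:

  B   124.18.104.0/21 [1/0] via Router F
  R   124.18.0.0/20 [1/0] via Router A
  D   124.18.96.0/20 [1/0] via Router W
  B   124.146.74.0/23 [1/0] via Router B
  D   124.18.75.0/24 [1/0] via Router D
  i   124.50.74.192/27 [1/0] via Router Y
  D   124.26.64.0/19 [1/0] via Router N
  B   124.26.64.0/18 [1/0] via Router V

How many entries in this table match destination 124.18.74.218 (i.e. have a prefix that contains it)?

No listed prefix contains 124.18.74.218.
Total matching entries: 0.

0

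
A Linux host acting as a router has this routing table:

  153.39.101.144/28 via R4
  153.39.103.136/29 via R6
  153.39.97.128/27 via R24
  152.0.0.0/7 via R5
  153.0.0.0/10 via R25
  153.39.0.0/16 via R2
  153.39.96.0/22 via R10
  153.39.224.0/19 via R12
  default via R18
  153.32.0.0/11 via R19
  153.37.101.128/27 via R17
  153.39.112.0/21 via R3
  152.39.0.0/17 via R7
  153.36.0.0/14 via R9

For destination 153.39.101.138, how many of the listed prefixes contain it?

Prefixes containing 153.39.101.138:
  0.0.0.0/0 (default, matches everything)
  152.0.0.0/7 (152.0.0.0 - 153.255.255.255)
  153.0.0.0/10 (153.0.0.0 - 153.63.255.255)
  153.32.0.0/11 (153.32.0.0 - 153.63.255.255)
  153.36.0.0/14 (153.36.0.0 - 153.39.255.255)
  153.39.0.0/16 (153.39.0.0 - 153.39.255.255)
Total matching entries: 6.

6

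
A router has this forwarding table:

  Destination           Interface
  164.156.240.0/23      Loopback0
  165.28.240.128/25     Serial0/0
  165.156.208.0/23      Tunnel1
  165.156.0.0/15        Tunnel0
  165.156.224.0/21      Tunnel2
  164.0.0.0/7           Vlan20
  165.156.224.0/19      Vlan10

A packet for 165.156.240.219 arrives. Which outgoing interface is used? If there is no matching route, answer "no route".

Routes whose prefix contains 165.156.240.219:
  164.0.0.0/7 (164.0.0.0 - 165.255.255.255) -> Vlan20
  165.156.0.0/15 (165.156.0.0 - 165.157.255.255) -> Tunnel0
  165.156.224.0/19 (165.156.224.0 - 165.156.255.255) -> Vlan10
More-specific entries that do NOT match:
  165.28.240.128/25 (165.28.240.128 - 165.28.240.255) does not contain 165.156.240.219
  164.156.240.0/23 (164.156.240.0 - 164.156.241.255) does not contain 165.156.240.219
  165.156.208.0/23 (165.156.208.0 - 165.156.209.255) does not contain 165.156.240.219
  165.156.224.0/21 (165.156.224.0 - 165.156.231.255) does not contain 165.156.240.219
Longest matching prefix is /19 -> interface Vlan10.

Vlan10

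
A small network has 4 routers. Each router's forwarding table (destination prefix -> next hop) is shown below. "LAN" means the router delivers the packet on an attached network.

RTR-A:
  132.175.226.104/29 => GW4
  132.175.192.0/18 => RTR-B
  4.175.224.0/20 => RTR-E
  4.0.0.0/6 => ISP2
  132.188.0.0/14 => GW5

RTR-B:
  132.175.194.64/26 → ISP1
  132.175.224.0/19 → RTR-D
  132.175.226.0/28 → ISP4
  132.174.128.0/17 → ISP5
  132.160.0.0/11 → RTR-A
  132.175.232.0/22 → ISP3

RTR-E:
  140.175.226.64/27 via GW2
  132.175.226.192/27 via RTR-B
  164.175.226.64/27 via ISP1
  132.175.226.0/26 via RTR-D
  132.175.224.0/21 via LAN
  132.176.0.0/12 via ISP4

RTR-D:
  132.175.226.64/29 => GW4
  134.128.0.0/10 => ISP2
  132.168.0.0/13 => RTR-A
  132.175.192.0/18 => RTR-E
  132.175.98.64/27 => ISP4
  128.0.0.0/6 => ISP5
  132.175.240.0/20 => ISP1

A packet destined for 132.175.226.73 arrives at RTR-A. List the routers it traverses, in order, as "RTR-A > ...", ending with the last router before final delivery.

RTR-A > RTR-B > RTR-D > RTR-E

At RTR-A: longest match for 132.175.226.73 is 132.175.192.0/18 -> RTR-B
At RTR-B: longest match for 132.175.226.73 is 132.175.224.0/19 -> RTR-D
At RTR-D: longest match for 132.175.226.73 is 132.175.192.0/18 -> RTR-E
At RTR-E: longest match for 132.175.226.73 is 132.175.224.0/21 -> LAN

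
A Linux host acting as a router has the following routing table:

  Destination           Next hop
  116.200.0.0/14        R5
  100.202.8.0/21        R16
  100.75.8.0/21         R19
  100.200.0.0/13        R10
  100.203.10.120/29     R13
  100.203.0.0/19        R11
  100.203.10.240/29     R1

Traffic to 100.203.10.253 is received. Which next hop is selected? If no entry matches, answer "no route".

R11

Routes whose prefix contains 100.203.10.253:
  100.200.0.0/13 (100.200.0.0 - 100.207.255.255) -> R10
  100.203.0.0/19 (100.203.0.0 - 100.203.31.255) -> R11
More-specific entries that do NOT match:
  100.203.10.120/29 (100.203.10.120 - 100.203.10.127) does not contain 100.203.10.253
  100.203.10.240/29 (100.203.10.240 - 100.203.10.247) does not contain 100.203.10.253
  100.202.8.0/21 (100.202.8.0 - 100.202.15.255) does not contain 100.203.10.253
  100.75.8.0/21 (100.75.8.0 - 100.75.15.255) does not contain 100.203.10.253
Longest matching prefix is /19 -> next hop R11.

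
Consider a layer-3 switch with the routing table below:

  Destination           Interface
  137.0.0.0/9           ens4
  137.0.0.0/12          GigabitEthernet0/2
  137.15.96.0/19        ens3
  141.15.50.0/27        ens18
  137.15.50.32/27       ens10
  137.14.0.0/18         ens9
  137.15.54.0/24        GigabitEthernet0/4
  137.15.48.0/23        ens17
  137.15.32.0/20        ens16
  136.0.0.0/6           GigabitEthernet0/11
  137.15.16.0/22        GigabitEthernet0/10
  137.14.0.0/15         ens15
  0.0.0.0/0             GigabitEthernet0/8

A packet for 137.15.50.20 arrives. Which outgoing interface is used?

ens15

Routes whose prefix contains 137.15.50.20:
  0.0.0.0/0 (default, matches everything) -> GigabitEthernet0/8
  136.0.0.0/6 (136.0.0.0 - 139.255.255.255) -> GigabitEthernet0/11
  137.0.0.0/9 (137.0.0.0 - 137.127.255.255) -> ens4
  137.0.0.0/12 (137.0.0.0 - 137.15.255.255) -> GigabitEthernet0/2
  137.14.0.0/15 (137.14.0.0 - 137.15.255.255) -> ens15
More-specific entries that do NOT match:
  141.15.50.0/27 (141.15.50.0 - 141.15.50.31) does not contain 137.15.50.20
  137.15.50.32/27 (137.15.50.32 - 137.15.50.63) does not contain 137.15.50.20
  137.15.54.0/24 (137.15.54.0 - 137.15.54.255) does not contain 137.15.50.20
  137.15.48.0/23 (137.15.48.0 - 137.15.49.255) does not contain 137.15.50.20
  137.15.16.0/22 (137.15.16.0 - 137.15.19.255) does not contain 137.15.50.20
  137.15.32.0/20 (137.15.32.0 - 137.15.47.255) does not contain 137.15.50.20
  137.15.96.0/19 (137.15.96.0 - 137.15.127.255) does not contain 137.15.50.20
  137.14.0.0/18 (137.14.0.0 - 137.14.63.255) does not contain 137.15.50.20
Longest matching prefix is /15 -> interface ens15.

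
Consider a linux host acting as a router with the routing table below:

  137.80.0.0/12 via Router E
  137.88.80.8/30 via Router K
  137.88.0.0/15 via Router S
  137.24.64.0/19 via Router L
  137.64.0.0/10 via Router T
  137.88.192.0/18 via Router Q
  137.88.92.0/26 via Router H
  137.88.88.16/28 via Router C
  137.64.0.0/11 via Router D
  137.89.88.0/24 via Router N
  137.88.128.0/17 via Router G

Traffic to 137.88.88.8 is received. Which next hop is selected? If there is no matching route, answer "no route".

Router S

Routes whose prefix contains 137.88.88.8:
  137.64.0.0/10 (137.64.0.0 - 137.127.255.255) -> Router T
  137.64.0.0/11 (137.64.0.0 - 137.95.255.255) -> Router D
  137.80.0.0/12 (137.80.0.0 - 137.95.255.255) -> Router E
  137.88.0.0/15 (137.88.0.0 - 137.89.255.255) -> Router S
More-specific entries that do NOT match:
  137.88.80.8/30 (137.88.80.8 - 137.88.80.11) does not contain 137.88.88.8
  137.88.88.16/28 (137.88.88.16 - 137.88.88.31) does not contain 137.88.88.8
  137.88.92.0/26 (137.88.92.0 - 137.88.92.63) does not contain 137.88.88.8
  137.89.88.0/24 (137.89.88.0 - 137.89.88.255) does not contain 137.88.88.8
  137.24.64.0/19 (137.24.64.0 - 137.24.95.255) does not contain 137.88.88.8
  137.88.192.0/18 (137.88.192.0 - 137.88.255.255) does not contain 137.88.88.8
  137.88.128.0/17 (137.88.128.0 - 137.88.255.255) does not contain 137.88.88.8
Longest matching prefix is /15 -> next hop Router S.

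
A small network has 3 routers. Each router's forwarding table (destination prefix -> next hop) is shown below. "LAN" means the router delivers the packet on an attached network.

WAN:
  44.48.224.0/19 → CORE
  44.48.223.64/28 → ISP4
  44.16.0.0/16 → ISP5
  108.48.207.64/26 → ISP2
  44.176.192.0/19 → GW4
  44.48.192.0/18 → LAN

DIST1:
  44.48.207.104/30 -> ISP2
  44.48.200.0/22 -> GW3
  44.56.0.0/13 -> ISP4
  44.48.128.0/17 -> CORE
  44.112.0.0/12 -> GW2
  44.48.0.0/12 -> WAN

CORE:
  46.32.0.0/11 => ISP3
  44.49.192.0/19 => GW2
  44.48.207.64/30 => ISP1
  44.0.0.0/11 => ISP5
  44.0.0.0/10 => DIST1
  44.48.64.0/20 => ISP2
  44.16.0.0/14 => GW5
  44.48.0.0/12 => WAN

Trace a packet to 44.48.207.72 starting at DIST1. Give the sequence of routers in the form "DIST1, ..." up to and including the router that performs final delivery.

At DIST1: longest match for 44.48.207.72 is 44.48.128.0/17 -> CORE
At CORE: longest match for 44.48.207.72 is 44.48.0.0/12 -> WAN
At WAN: longest match for 44.48.207.72 is 44.48.192.0/18 -> LAN

DIST1, CORE, WAN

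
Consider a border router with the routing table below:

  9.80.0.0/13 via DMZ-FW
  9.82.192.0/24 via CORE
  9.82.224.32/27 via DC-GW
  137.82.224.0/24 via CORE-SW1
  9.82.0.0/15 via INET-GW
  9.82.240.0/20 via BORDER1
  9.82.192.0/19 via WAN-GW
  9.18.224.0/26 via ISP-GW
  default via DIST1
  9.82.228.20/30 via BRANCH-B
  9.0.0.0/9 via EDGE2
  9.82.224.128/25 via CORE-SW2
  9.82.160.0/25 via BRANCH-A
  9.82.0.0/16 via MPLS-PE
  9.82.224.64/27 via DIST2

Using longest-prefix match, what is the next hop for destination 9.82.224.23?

Routes whose prefix contains 9.82.224.23:
  0.0.0.0/0 (default, matches everything) -> DIST1
  9.0.0.0/9 (9.0.0.0 - 9.127.255.255) -> EDGE2
  9.80.0.0/13 (9.80.0.0 - 9.87.255.255) -> DMZ-FW
  9.82.0.0/15 (9.82.0.0 - 9.83.255.255) -> INET-GW
  9.82.0.0/16 (9.82.0.0 - 9.82.255.255) -> MPLS-PE
More-specific entries that do NOT match:
  9.82.228.20/30 (9.82.228.20 - 9.82.228.23) does not contain 9.82.224.23
  9.82.224.32/27 (9.82.224.32 - 9.82.224.63) does not contain 9.82.224.23
  9.82.224.64/27 (9.82.224.64 - 9.82.224.95) does not contain 9.82.224.23
  9.18.224.0/26 (9.18.224.0 - 9.18.224.63) does not contain 9.82.224.23
  9.82.224.128/25 (9.82.224.128 - 9.82.224.255) does not contain 9.82.224.23
  9.82.160.0/25 (9.82.160.0 - 9.82.160.127) does not contain 9.82.224.23
  9.82.192.0/24 (9.82.192.0 - 9.82.192.255) does not contain 9.82.224.23
  137.82.224.0/24 (137.82.224.0 - 137.82.224.255) does not contain 9.82.224.23
  9.82.240.0/20 (9.82.240.0 - 9.82.255.255) does not contain 9.82.224.23
  9.82.192.0/19 (9.82.192.0 - 9.82.223.255) does not contain 9.82.224.23
Longest matching prefix is /16 -> next hop MPLS-PE.

MPLS-PE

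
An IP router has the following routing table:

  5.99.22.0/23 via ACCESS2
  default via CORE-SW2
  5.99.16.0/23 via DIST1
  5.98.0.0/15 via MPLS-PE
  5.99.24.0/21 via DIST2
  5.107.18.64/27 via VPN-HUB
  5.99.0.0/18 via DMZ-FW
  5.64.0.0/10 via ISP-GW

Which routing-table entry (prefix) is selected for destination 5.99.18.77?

5.99.0.0/18

Entries matching 5.99.18.77:
  0.0.0.0/0 (default, matches everything)
  5.64.0.0/10 (5.64.0.0 - 5.127.255.255)
  5.98.0.0/15 (5.98.0.0 - 5.99.255.255)
  5.99.0.0/18 (5.99.0.0 - 5.99.63.255)
Most specific is 5.99.0.0/18.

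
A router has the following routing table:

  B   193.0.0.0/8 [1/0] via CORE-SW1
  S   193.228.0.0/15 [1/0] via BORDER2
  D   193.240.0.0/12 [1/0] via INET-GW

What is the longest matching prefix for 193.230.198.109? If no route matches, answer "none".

Entries matching 193.230.198.109:
  193.0.0.0/8 (193.0.0.0 - 193.255.255.255)
Most specific is 193.0.0.0/8.

193.0.0.0/8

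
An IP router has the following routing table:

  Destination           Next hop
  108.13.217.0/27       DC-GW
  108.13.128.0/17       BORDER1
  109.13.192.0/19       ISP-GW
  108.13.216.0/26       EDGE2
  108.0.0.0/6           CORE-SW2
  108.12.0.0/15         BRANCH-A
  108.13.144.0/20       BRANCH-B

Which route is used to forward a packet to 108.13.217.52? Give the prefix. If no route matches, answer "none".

Entries matching 108.13.217.52:
  108.0.0.0/6 (108.0.0.0 - 111.255.255.255)
  108.12.0.0/15 (108.12.0.0 - 108.13.255.255)
  108.13.128.0/17 (108.13.128.0 - 108.13.255.255)
Most specific is 108.13.128.0/17.

108.13.128.0/17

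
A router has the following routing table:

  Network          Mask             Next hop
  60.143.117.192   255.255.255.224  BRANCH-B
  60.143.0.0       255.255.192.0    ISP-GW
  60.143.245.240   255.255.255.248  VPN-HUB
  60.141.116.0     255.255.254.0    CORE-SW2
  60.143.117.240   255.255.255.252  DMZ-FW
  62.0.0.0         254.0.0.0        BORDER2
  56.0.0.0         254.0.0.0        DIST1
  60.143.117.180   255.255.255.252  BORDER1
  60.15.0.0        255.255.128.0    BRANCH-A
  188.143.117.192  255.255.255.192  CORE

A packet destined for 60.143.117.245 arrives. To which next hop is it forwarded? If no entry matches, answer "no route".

no route

No entry's prefix contains 60.143.117.245; there is no default route.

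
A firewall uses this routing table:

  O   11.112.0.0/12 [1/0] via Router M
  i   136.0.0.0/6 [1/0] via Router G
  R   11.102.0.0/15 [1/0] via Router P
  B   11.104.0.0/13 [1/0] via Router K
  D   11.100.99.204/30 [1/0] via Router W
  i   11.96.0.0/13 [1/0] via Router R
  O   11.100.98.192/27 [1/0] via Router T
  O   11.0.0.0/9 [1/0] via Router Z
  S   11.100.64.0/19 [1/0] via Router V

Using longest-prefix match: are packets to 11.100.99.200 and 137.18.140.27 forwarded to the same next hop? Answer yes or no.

no

11.100.99.200: longest match 11.96.0.0/13 -> Router R
137.18.140.27: longest match 136.0.0.0/6 -> Router G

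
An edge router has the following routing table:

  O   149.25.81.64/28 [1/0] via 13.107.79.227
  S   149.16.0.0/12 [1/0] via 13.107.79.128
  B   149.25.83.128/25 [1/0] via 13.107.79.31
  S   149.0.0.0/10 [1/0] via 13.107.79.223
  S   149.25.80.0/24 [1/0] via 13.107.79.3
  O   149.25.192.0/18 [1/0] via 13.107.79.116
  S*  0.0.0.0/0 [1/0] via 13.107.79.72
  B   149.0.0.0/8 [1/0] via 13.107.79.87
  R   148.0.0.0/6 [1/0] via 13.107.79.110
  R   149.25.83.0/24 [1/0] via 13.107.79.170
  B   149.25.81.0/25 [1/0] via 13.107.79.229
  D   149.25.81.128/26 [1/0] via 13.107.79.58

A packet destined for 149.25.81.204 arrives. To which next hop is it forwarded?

13.107.79.128

Routes whose prefix contains 149.25.81.204:
  0.0.0.0/0 (default, matches everything) -> 13.107.79.72
  148.0.0.0/6 (148.0.0.0 - 151.255.255.255) -> 13.107.79.110
  149.0.0.0/8 (149.0.0.0 - 149.255.255.255) -> 13.107.79.87
  149.0.0.0/10 (149.0.0.0 - 149.63.255.255) -> 13.107.79.223
  149.16.0.0/12 (149.16.0.0 - 149.31.255.255) -> 13.107.79.128
More-specific entries that do NOT match:
  149.25.81.64/28 (149.25.81.64 - 149.25.81.79) does not contain 149.25.81.204
  149.25.81.128/26 (149.25.81.128 - 149.25.81.191) does not contain 149.25.81.204
  149.25.83.128/25 (149.25.83.128 - 149.25.83.255) does not contain 149.25.81.204
  149.25.81.0/25 (149.25.81.0 - 149.25.81.127) does not contain 149.25.81.204
  149.25.80.0/24 (149.25.80.0 - 149.25.80.255) does not contain 149.25.81.204
  149.25.83.0/24 (149.25.83.0 - 149.25.83.255) does not contain 149.25.81.204
  149.25.192.0/18 (149.25.192.0 - 149.25.255.255) does not contain 149.25.81.204
Longest matching prefix is /12 -> next hop 13.107.79.128.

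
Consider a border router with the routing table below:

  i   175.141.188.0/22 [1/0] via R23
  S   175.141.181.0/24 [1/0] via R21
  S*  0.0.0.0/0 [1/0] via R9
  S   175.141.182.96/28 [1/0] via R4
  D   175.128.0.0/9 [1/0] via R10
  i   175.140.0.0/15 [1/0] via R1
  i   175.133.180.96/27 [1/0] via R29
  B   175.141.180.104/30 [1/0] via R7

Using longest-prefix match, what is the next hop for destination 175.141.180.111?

Routes whose prefix contains 175.141.180.111:
  0.0.0.0/0 (default, matches everything) -> R9
  175.128.0.0/9 (175.128.0.0 - 175.255.255.255) -> R10
  175.140.0.0/15 (175.140.0.0 - 175.141.255.255) -> R1
More-specific entries that do NOT match:
  175.141.180.104/30 (175.141.180.104 - 175.141.180.107) does not contain 175.141.180.111
  175.141.182.96/28 (175.141.182.96 - 175.141.182.111) does not contain 175.141.180.111
  175.133.180.96/27 (175.133.180.96 - 175.133.180.127) does not contain 175.141.180.111
  175.141.181.0/24 (175.141.181.0 - 175.141.181.255) does not contain 175.141.180.111
  175.141.188.0/22 (175.141.188.0 - 175.141.191.255) does not contain 175.141.180.111
Longest matching prefix is /15 -> next hop R1.

R1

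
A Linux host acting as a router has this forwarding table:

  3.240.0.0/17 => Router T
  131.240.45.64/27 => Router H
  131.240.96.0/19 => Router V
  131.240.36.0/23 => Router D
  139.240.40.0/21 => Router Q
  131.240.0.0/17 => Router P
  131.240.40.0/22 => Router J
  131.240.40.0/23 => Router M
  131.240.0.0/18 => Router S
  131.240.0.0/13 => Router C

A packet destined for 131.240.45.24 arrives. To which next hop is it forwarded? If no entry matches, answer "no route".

Routes whose prefix contains 131.240.45.24:
  131.240.0.0/13 (131.240.0.0 - 131.247.255.255) -> Router C
  131.240.0.0/17 (131.240.0.0 - 131.240.127.255) -> Router P
  131.240.0.0/18 (131.240.0.0 - 131.240.63.255) -> Router S
More-specific entries that do NOT match:
  131.240.45.64/27 (131.240.45.64 - 131.240.45.95) does not contain 131.240.45.24
  131.240.36.0/23 (131.240.36.0 - 131.240.37.255) does not contain 131.240.45.24
  131.240.40.0/23 (131.240.40.0 - 131.240.41.255) does not contain 131.240.45.24
  131.240.40.0/22 (131.240.40.0 - 131.240.43.255) does not contain 131.240.45.24
  139.240.40.0/21 (139.240.40.0 - 139.240.47.255) does not contain 131.240.45.24
  131.240.96.0/19 (131.240.96.0 - 131.240.127.255) does not contain 131.240.45.24
Longest matching prefix is /18 -> next hop Router S.

Router S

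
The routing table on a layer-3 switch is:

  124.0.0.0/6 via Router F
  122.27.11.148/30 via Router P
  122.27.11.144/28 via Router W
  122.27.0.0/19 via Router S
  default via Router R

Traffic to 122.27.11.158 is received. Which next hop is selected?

Router W

Routes whose prefix contains 122.27.11.158:
  0.0.0.0/0 (default, matches everything) -> Router R
  122.27.0.0/19 (122.27.0.0 - 122.27.31.255) -> Router S
  122.27.11.144/28 (122.27.11.144 - 122.27.11.159) -> Router W
More-specific entries that do NOT match:
  122.27.11.148/30 (122.27.11.148 - 122.27.11.151) does not contain 122.27.11.158
Longest matching prefix is /28 -> next hop Router W.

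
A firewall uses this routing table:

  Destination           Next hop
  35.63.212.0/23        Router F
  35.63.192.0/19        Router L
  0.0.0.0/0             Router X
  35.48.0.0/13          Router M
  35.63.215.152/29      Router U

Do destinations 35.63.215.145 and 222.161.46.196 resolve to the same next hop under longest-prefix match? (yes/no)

no

35.63.215.145: longest match 35.63.192.0/19 -> Router L
222.161.46.196: longest match 0.0.0.0/0 -> Router X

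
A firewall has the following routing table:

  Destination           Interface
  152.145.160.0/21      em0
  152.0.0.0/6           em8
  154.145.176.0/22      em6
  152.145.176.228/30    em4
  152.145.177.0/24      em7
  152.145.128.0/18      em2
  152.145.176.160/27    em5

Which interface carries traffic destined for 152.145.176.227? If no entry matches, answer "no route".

em2

Routes whose prefix contains 152.145.176.227:
  152.0.0.0/6 (152.0.0.0 - 155.255.255.255) -> em8
  152.145.128.0/18 (152.145.128.0 - 152.145.191.255) -> em2
More-specific entries that do NOT match:
  152.145.176.228/30 (152.145.176.228 - 152.145.176.231) does not contain 152.145.176.227
  152.145.176.160/27 (152.145.176.160 - 152.145.176.191) does not contain 152.145.176.227
  152.145.177.0/24 (152.145.177.0 - 152.145.177.255) does not contain 152.145.176.227
  154.145.176.0/22 (154.145.176.0 - 154.145.179.255) does not contain 152.145.176.227
  152.145.160.0/21 (152.145.160.0 - 152.145.167.255) does not contain 152.145.176.227
Longest matching prefix is /18 -> interface em2.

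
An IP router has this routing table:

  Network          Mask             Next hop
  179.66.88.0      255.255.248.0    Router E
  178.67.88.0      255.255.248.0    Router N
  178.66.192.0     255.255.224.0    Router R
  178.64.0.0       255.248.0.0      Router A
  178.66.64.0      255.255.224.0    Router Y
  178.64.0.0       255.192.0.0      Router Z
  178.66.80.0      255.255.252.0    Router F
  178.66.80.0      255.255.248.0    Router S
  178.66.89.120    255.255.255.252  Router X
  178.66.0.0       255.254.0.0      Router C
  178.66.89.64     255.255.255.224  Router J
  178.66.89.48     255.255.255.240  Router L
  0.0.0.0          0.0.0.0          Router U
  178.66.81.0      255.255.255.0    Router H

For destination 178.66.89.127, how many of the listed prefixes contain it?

5

Prefixes containing 178.66.89.127:
  0.0.0.0/0 (default, matches everything)
  178.64.0.0/10 (178.64.0.0 - 178.127.255.255)
  178.64.0.0/13 (178.64.0.0 - 178.71.255.255)
  178.66.0.0/15 (178.66.0.0 - 178.67.255.255)
  178.66.64.0/19 (178.66.64.0 - 178.66.95.255)
Total matching entries: 5.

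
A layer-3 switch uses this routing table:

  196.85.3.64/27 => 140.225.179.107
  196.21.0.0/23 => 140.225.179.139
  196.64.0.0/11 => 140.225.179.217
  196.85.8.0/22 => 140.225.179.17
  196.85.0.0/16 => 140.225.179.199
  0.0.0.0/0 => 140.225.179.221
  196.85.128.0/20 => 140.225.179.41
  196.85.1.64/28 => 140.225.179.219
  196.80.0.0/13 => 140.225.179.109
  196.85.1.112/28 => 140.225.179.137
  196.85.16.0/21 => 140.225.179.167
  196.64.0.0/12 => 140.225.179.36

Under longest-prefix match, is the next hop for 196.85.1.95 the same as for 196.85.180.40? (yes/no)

yes

196.85.1.95: longest match 196.85.0.0/16 -> 140.225.179.199
196.85.180.40: longest match 196.85.0.0/16 -> 140.225.179.199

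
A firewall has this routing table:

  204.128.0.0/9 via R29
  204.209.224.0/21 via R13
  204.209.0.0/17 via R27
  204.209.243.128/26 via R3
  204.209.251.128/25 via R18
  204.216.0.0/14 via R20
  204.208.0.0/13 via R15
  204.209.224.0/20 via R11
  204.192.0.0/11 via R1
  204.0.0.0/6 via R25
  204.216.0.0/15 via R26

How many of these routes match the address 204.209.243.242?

4

Prefixes containing 204.209.243.242:
  204.0.0.0/6 (204.0.0.0 - 207.255.255.255)
  204.128.0.0/9 (204.128.0.0 - 204.255.255.255)
  204.192.0.0/11 (204.192.0.0 - 204.223.255.255)
  204.208.0.0/13 (204.208.0.0 - 204.215.255.255)
Total matching entries: 4.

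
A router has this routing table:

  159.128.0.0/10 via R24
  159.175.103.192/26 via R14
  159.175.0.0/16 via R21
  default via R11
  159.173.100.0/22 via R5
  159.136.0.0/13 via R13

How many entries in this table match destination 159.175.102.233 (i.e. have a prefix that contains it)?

Prefixes containing 159.175.102.233:
  0.0.0.0/0 (default, matches everything)
  159.128.0.0/10 (159.128.0.0 - 159.191.255.255)
  159.175.0.0/16 (159.175.0.0 - 159.175.255.255)
Total matching entries: 3.

3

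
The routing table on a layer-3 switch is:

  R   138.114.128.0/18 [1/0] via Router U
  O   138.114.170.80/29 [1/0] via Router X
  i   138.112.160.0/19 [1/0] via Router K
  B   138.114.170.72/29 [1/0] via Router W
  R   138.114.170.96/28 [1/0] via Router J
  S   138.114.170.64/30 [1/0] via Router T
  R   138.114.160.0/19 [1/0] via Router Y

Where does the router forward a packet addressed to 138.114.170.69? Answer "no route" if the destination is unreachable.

Router Y

Routes whose prefix contains 138.114.170.69:
  138.114.128.0/18 (138.114.128.0 - 138.114.191.255) -> Router U
  138.114.160.0/19 (138.114.160.0 - 138.114.191.255) -> Router Y
More-specific entries that do NOT match:
  138.114.170.64/30 (138.114.170.64 - 138.114.170.67) does not contain 138.114.170.69
  138.114.170.80/29 (138.114.170.80 - 138.114.170.87) does not contain 138.114.170.69
  138.114.170.72/29 (138.114.170.72 - 138.114.170.79) does not contain 138.114.170.69
  138.114.170.96/28 (138.114.170.96 - 138.114.170.111) does not contain 138.114.170.69
Longest matching prefix is /19 -> next hop Router Y.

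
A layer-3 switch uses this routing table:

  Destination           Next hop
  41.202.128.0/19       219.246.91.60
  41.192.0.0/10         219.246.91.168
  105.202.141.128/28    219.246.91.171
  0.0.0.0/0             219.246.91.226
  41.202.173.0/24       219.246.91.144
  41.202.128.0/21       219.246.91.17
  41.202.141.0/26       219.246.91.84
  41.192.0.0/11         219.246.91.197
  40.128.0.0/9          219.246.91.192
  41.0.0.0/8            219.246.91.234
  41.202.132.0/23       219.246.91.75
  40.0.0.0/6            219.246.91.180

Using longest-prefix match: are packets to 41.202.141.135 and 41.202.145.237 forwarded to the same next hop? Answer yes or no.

41.202.141.135: longest match 41.202.128.0/19 -> 219.246.91.60
41.202.145.237: longest match 41.202.128.0/19 -> 219.246.91.60

yes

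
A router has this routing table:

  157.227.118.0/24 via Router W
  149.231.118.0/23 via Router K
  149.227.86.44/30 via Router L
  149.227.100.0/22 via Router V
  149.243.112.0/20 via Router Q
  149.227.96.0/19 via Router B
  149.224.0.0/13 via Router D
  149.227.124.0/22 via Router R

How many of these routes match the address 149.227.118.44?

2

Prefixes containing 149.227.118.44:
  149.224.0.0/13 (149.224.0.0 - 149.231.255.255)
  149.227.96.0/19 (149.227.96.0 - 149.227.127.255)
Total matching entries: 2.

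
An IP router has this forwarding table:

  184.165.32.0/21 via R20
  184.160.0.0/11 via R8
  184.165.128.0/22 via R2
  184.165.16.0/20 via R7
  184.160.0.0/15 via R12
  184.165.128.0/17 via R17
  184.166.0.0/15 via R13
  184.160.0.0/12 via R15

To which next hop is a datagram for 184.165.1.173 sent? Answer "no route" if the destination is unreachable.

R15

Routes whose prefix contains 184.165.1.173:
  184.160.0.0/11 (184.160.0.0 - 184.191.255.255) -> R8
  184.160.0.0/12 (184.160.0.0 - 184.175.255.255) -> R15
More-specific entries that do NOT match:
  184.165.128.0/22 (184.165.128.0 - 184.165.131.255) does not contain 184.165.1.173
  184.165.32.0/21 (184.165.32.0 - 184.165.39.255) does not contain 184.165.1.173
  184.165.16.0/20 (184.165.16.0 - 184.165.31.255) does not contain 184.165.1.173
  184.165.128.0/17 (184.165.128.0 - 184.165.255.255) does not contain 184.165.1.173
  184.160.0.0/15 (184.160.0.0 - 184.161.255.255) does not contain 184.165.1.173
  184.166.0.0/15 (184.166.0.0 - 184.167.255.255) does not contain 184.165.1.173
Longest matching prefix is /12 -> next hop R15.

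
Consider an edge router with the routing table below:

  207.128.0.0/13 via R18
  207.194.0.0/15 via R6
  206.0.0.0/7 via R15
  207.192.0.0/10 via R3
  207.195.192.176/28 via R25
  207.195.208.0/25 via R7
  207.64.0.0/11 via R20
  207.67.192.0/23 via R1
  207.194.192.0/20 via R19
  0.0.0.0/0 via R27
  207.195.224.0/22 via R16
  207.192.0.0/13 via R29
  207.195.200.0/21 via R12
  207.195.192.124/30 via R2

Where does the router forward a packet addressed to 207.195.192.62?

Routes whose prefix contains 207.195.192.62:
  0.0.0.0/0 (default, matches everything) -> R27
  206.0.0.0/7 (206.0.0.0 - 207.255.255.255) -> R15
  207.192.0.0/10 (207.192.0.0 - 207.255.255.255) -> R3
  207.192.0.0/13 (207.192.0.0 - 207.199.255.255) -> R29
  207.194.0.0/15 (207.194.0.0 - 207.195.255.255) -> R6
More-specific entries that do NOT match:
  207.195.192.124/30 (207.195.192.124 - 207.195.192.127) does not contain 207.195.192.62
  207.195.192.176/28 (207.195.192.176 - 207.195.192.191) does not contain 207.195.192.62
  207.195.208.0/25 (207.195.208.0 - 207.195.208.127) does not contain 207.195.192.62
  207.67.192.0/23 (207.67.192.0 - 207.67.193.255) does not contain 207.195.192.62
  207.195.224.0/22 (207.195.224.0 - 207.195.227.255) does not contain 207.195.192.62
  207.195.200.0/21 (207.195.200.0 - 207.195.207.255) does not contain 207.195.192.62
  207.194.192.0/20 (207.194.192.0 - 207.194.207.255) does not contain 207.195.192.62
Longest matching prefix is /15 -> next hop R6.

R6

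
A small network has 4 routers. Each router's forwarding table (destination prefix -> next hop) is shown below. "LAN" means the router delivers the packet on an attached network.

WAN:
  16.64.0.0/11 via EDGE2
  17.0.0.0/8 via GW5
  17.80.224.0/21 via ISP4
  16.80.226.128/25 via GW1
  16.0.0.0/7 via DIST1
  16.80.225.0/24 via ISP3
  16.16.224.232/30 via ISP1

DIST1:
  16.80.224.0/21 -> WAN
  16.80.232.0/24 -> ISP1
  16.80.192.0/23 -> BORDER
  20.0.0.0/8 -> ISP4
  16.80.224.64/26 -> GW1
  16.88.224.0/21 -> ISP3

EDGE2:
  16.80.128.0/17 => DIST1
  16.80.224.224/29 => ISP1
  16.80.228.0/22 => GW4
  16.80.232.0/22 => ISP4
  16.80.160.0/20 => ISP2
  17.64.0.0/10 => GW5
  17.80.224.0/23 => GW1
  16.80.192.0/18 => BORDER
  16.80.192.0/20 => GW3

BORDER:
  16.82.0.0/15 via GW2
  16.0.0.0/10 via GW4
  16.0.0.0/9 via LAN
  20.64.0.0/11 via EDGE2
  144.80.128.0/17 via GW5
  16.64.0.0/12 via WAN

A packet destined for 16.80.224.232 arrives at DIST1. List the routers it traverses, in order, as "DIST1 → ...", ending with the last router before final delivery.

DIST1 → WAN → EDGE2 → BORDER

At DIST1: longest match for 16.80.224.232 is 16.80.224.0/21 -> WAN
At WAN: longest match for 16.80.224.232 is 16.64.0.0/11 -> EDGE2
At EDGE2: longest match for 16.80.224.232 is 16.80.192.0/18 -> BORDER
At BORDER: longest match for 16.80.224.232 is 16.0.0.0/9 -> LAN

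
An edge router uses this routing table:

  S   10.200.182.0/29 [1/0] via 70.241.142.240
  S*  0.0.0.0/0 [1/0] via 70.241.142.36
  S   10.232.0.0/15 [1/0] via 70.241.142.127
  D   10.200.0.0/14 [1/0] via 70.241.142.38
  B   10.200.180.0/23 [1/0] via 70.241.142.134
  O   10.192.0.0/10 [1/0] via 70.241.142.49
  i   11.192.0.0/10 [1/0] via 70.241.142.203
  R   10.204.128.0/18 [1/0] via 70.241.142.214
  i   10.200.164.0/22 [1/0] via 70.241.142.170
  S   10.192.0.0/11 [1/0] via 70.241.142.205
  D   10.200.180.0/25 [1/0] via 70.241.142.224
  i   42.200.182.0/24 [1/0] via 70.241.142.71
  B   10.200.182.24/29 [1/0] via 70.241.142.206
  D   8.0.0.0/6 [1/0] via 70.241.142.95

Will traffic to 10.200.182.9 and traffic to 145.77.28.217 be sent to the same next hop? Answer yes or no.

10.200.182.9: longest match 10.200.0.0/14 -> 70.241.142.38
145.77.28.217: longest match 0.0.0.0/0 -> 70.241.142.36

no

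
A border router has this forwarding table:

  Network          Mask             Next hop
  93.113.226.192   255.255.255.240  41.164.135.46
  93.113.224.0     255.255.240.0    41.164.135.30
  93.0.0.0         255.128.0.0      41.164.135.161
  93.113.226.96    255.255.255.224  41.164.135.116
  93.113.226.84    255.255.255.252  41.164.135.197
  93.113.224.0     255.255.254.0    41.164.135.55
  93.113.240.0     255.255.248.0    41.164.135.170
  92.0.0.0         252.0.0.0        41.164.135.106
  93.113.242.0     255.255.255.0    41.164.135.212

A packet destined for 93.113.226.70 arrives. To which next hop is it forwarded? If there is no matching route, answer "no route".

41.164.135.30

Routes whose prefix contains 93.113.226.70:
  92.0.0.0/6 (92.0.0.0 - 95.255.255.255) -> 41.164.135.106
  93.0.0.0/9 (93.0.0.0 - 93.127.255.255) -> 41.164.135.161
  93.113.224.0/20 (93.113.224.0 - 93.113.239.255) -> 41.164.135.30
More-specific entries that do NOT match:
  93.113.226.84/30 (93.113.226.84 - 93.113.226.87) does not contain 93.113.226.70
  93.113.226.192/28 (93.113.226.192 - 93.113.226.207) does not contain 93.113.226.70
  93.113.226.96/27 (93.113.226.96 - 93.113.226.127) does not contain 93.113.226.70
  93.113.242.0/24 (93.113.242.0 - 93.113.242.255) does not contain 93.113.226.70
  93.113.224.0/23 (93.113.224.0 - 93.113.225.255) does not contain 93.113.226.70
  93.113.240.0/21 (93.113.240.0 - 93.113.247.255) does not contain 93.113.226.70
Longest matching prefix is /20 -> next hop 41.164.135.30.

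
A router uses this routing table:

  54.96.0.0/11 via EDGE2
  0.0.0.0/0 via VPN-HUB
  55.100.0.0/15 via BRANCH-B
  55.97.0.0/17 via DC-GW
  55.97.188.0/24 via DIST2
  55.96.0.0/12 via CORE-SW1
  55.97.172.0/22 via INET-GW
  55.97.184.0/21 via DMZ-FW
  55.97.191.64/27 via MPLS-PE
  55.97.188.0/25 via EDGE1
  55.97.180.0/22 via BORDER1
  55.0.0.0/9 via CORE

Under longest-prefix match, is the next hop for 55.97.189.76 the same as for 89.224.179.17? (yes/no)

55.97.189.76: longest match 55.97.184.0/21 -> DMZ-FW
89.224.179.17: longest match 0.0.0.0/0 -> VPN-HUB

no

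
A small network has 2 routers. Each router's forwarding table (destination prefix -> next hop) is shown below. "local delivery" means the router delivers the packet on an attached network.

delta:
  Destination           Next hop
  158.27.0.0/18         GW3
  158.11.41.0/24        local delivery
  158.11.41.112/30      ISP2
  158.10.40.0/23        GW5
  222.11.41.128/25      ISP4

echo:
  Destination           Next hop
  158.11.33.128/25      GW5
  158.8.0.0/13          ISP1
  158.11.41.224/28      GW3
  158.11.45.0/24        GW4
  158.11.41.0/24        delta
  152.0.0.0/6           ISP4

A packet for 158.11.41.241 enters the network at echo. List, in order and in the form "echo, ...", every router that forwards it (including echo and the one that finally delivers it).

echo, delta

At echo: longest match for 158.11.41.241 is 158.11.41.0/24 -> delta
At delta: longest match for 158.11.41.241 is 158.11.41.0/24 -> local delivery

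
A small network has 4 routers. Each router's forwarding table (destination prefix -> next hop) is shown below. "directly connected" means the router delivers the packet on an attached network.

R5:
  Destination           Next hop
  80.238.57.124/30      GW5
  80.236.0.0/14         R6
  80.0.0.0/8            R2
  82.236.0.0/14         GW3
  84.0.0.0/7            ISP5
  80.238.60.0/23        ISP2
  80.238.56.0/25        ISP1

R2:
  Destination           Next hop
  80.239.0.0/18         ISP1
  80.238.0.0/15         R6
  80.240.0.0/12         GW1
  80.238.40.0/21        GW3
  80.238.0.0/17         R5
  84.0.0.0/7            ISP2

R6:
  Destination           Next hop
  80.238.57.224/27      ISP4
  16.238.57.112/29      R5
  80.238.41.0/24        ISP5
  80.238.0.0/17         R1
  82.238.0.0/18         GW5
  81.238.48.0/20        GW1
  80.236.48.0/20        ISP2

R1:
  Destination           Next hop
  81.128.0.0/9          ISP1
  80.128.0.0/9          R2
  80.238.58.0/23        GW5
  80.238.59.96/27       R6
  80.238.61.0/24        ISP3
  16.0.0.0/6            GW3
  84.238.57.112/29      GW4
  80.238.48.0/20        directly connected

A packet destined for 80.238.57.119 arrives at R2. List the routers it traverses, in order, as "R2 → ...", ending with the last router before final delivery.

R2 → R5 → R6 → R1

At R2: longest match for 80.238.57.119 is 80.238.0.0/17 -> R5
At R5: longest match for 80.238.57.119 is 80.236.0.0/14 -> R6
At R6: longest match for 80.238.57.119 is 80.238.0.0/17 -> R1
At R1: longest match for 80.238.57.119 is 80.238.48.0/20 -> directly connected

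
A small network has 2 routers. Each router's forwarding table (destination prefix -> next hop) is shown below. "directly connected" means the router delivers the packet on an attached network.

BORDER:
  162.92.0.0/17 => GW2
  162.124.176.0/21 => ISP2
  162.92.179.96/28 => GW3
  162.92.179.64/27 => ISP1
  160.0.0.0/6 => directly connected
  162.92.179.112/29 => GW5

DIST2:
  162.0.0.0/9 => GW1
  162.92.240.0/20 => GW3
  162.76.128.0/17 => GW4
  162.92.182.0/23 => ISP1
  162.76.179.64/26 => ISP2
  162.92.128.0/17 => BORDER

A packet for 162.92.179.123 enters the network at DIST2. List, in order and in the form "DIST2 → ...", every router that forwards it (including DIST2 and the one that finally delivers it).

At DIST2: longest match for 162.92.179.123 is 162.92.128.0/17 -> BORDER
At BORDER: longest match for 162.92.179.123 is 160.0.0.0/6 -> directly connected

DIST2 → BORDER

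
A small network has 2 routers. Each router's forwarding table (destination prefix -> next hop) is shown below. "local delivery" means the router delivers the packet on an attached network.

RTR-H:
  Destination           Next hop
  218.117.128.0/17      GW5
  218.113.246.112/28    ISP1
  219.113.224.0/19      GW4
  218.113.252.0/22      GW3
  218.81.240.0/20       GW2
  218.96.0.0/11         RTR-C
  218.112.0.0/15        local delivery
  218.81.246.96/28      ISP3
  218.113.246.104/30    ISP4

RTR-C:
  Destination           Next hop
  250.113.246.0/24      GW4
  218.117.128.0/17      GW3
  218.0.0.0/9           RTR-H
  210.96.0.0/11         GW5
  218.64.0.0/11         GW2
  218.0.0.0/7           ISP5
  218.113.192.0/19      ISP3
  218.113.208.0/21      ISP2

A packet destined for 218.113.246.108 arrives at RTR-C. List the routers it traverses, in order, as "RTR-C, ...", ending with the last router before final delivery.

At RTR-C: longest match for 218.113.246.108 is 218.0.0.0/9 -> RTR-H
At RTR-H: longest match for 218.113.246.108 is 218.112.0.0/15 -> local delivery

RTR-C, RTR-H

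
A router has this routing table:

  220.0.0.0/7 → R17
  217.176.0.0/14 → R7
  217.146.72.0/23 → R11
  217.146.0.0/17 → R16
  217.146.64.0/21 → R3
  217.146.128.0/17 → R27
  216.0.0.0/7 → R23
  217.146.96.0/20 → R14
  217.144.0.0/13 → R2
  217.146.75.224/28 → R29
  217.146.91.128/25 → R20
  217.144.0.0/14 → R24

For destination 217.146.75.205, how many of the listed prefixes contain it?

4

Prefixes containing 217.146.75.205:
  216.0.0.0/7 (216.0.0.0 - 217.255.255.255)
  217.144.0.0/13 (217.144.0.0 - 217.151.255.255)
  217.144.0.0/14 (217.144.0.0 - 217.147.255.255)
  217.146.0.0/17 (217.146.0.0 - 217.146.127.255)
Total matching entries: 4.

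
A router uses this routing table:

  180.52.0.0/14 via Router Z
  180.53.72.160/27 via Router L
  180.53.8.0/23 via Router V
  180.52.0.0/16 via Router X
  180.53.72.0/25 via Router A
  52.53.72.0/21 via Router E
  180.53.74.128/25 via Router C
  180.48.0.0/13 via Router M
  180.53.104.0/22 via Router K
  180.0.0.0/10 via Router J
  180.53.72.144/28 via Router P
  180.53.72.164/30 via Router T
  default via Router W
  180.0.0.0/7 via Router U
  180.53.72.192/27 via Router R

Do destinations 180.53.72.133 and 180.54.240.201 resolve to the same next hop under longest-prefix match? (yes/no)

180.53.72.133: longest match 180.52.0.0/14 -> Router Z
180.54.240.201: longest match 180.52.0.0/14 -> Router Z

yes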